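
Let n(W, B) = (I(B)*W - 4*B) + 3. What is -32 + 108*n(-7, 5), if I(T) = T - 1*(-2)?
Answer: -7160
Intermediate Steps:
I(T) = 2 + T (I(T) = T + 2 = 2 + T)
n(W, B) = 3 - 4*B + W*(2 + B) (n(W, B) = ((2 + B)*W - 4*B) + 3 = (W*(2 + B) - 4*B) + 3 = (-4*B + W*(2 + B)) + 3 = 3 - 4*B + W*(2 + B))
-32 + 108*n(-7, 5) = -32 + 108*(3 - 4*5 - 7*(2 + 5)) = -32 + 108*(3 - 20 - 7*7) = -32 + 108*(3 - 20 - 49) = -32 + 108*(-66) = -32 - 7128 = -7160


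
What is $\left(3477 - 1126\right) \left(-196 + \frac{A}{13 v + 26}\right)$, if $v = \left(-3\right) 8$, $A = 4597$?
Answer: $- \frac{142595203}{286} \approx -4.9858 \cdot 10^{5}$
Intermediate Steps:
$v = -24$
$\left(3477 - 1126\right) \left(-196 + \frac{A}{13 v + 26}\right) = \left(3477 - 1126\right) \left(-196 + \frac{4597}{13 \left(-24\right) + 26}\right) = 2351 \left(-196 + \frac{4597}{-312 + 26}\right) = 2351 \left(-196 + \frac{4597}{-286}\right) = 2351 \left(-196 + 4597 \left(- \frac{1}{286}\right)\right) = 2351 \left(-196 - \frac{4597}{286}\right) = 2351 \left(- \frac{60653}{286}\right) = - \frac{142595203}{286}$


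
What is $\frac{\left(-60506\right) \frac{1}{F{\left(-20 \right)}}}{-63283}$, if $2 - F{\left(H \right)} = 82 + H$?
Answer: $- \frac{30253}{1898490} \approx -0.015935$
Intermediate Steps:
$F{\left(H \right)} = -80 - H$ ($F{\left(H \right)} = 2 - \left(82 + H\right) = -80 - H$)
$\frac{\left(-60506\right) \frac{1}{F{\left(-20 \right)}}}{-63283} = \frac{\left(-60506\right) \frac{1}{-80 - -20}}{-63283} = - \frac{60506}{-80 + 20} \left(- \frac{1}{63283}\right) = - \frac{60506}{-60} \left(- \frac{1}{63283}\right) = \left(-60506\right) \left(- \frac{1}{60}\right) \left(- \frac{1}{63283}\right) = \frac{30253}{30} \left(- \frac{1}{63283}\right) = - \frac{30253}{1898490}$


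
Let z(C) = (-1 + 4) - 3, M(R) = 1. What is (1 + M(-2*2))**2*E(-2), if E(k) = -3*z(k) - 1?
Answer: -4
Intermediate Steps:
z(C) = 0 (z(C) = 3 - 3 = 0)
E(k) = -1 (E(k) = -3*0 - 1 = 0 - 1 = -1)
(1 + M(-2*2))**2*E(-2) = (1 + 1)**2*(-1) = 2**2*(-1) = 4*(-1) = -4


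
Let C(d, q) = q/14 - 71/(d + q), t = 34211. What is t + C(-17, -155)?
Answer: 41177211/1204 ≈ 34200.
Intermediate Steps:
C(d, q) = -71/(d + q) + q/14 (C(d, q) = q*(1/14) - 71/(d + q) = q/14 - 71/(d + q) = -71/(d + q) + q/14)
t + C(-17, -155) = 34211 + (-994 + (-155)² - 17*(-155))/(14*(-17 - 155)) = 34211 + (1/14)*(-994 + 24025 + 2635)/(-172) = 34211 + (1/14)*(-1/172)*25666 = 34211 - 12833/1204 = 41177211/1204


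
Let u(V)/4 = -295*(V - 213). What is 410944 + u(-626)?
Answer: 1400964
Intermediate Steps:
u(V) = 251340 - 1180*V (u(V) = 4*(-295*(V - 213)) = 4*(-295*(-213 + V)) = 4*(62835 - 295*V) = 251340 - 1180*V)
410944 + u(-626) = 410944 + (251340 - 1180*(-626)) = 410944 + (251340 + 738680) = 410944 + 990020 = 1400964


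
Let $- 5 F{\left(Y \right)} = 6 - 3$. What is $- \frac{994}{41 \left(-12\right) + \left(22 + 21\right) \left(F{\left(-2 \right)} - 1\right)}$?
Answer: $\frac{2485}{1402} \approx 1.7725$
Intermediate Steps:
$F{\left(Y \right)} = - \frac{3}{5}$ ($F{\left(Y \right)} = - \frac{6 - 3}{5} = \left(- \frac{1}{5}\right) 3 = - \frac{3}{5}$)
$- \frac{994}{41 \left(-12\right) + \left(22 + 21\right) \left(F{\left(-2 \right)} - 1\right)} = - \frac{994}{41 \left(-12\right) + \left(22 + 21\right) \left(- \frac{3}{5} - 1\right)} = - \frac{994}{-492 + 43 \left(- \frac{8}{5}\right)} = - \frac{994}{-492 - \frac{344}{5}} = - \frac{994}{- \frac{2804}{5}} = \left(-994\right) \left(- \frac{5}{2804}\right) = \frac{2485}{1402}$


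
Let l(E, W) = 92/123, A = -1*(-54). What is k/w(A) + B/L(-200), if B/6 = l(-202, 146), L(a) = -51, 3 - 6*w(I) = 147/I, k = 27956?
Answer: 6313246648/10455 ≈ 6.0385e+5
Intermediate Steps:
A = 54
w(I) = ½ - 49/(2*I)
l(E, W) = 92/123 (l(E, W) = 92*(1/123) = 92/123)
B = 184/41 (B = 6*(92/123) = 184/41 ≈ 4.4878)
k/w(A) + B/L(-200) = 27956/(((½)*(-49 + 54)/54)) + (184/41)/(-51) = 27956/(((½)*(1/54)*5)) + (184/41)*(-1/51) = 27956/(5/108) - 184/2091 = 27956*(108/5) - 184/2091 = 3019248/5 - 184/2091 = 6313246648/10455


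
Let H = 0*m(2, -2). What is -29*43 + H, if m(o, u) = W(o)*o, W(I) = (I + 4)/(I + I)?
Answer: -1247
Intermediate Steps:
W(I) = (4 + I)/(2*I) (W(I) = (4 + I)/((2*I)) = (4 + I)*(1/(2*I)) = (4 + I)/(2*I))
m(o, u) = 2 + o/2 (m(o, u) = ((4 + o)/(2*o))*o = 2 + o/2)
H = 0 (H = 0*(2 + (½)*2) = 0*(2 + 1) = 0*3 = 0)
-29*43 + H = -29*43 + 0 = -1247 + 0 = -1247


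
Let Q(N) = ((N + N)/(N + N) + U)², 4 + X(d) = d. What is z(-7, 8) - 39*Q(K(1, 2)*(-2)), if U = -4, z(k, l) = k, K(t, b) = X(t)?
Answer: -358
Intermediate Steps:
X(d) = -4 + d
K(t, b) = -4 + t
Q(N) = 9 (Q(N) = ((N + N)/(N + N) - 4)² = ((2*N)/((2*N)) - 4)² = ((2*N)*(1/(2*N)) - 4)² = (1 - 4)² = (-3)² = 9)
z(-7, 8) - 39*Q(K(1, 2)*(-2)) = -7 - 39*9 = -7 - 351 = -358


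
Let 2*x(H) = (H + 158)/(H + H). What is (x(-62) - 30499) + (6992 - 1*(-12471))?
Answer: -342128/31 ≈ -11036.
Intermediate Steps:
x(H) = (158 + H)/(4*H) (x(H) = ((H + 158)/(H + H))/2 = ((158 + H)/((2*H)))/2 = ((158 + H)*(1/(2*H)))/2 = ((158 + H)/(2*H))/2 = (158 + H)/(4*H))
(x(-62) - 30499) + (6992 - 1*(-12471)) = ((¼)*(158 - 62)/(-62) - 30499) + (6992 - 1*(-12471)) = ((¼)*(-1/62)*96 - 30499) + (6992 + 12471) = (-12/31 - 30499) + 19463 = -945481/31 + 19463 = -342128/31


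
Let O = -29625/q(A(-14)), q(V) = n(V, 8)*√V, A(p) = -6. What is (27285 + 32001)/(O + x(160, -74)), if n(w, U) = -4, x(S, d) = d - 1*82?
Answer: -98651904/97775209 + 780599000*I*√6/97775209 ≈ -1.009 + 19.556*I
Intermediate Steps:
x(S, d) = -82 + d (x(S, d) = d - 82 = -82 + d)
q(V) = -4*√V
O = -9875*I*√6/8 (O = -29625*I*√6/24 = -9875*I*√6/8 ≈ -3023.6*I)
(27285 + 32001)/(O + x(160, -74)) = (27285 + 32001)/(-9875*I*√6/8 + (-82 - 74)) = 59286/(-9875*I*√6/8 - 156) = 59286/(-156 - 9875*I*√6/8)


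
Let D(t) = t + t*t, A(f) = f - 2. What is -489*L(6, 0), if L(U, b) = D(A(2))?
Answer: 0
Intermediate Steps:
A(f) = -2 + f
D(t) = t + t²
L(U, b) = 0 (L(U, b) = (-2 + 2)*(1 + (-2 + 2)) = 0*(1 + 0) = 0*1 = 0)
-489*L(6, 0) = -489*0 = 0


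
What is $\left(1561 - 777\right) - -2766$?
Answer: $3550$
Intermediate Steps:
$\left(1561 - 777\right) - -2766 = \left(1561 - 777\right) + 2766 = 784 + 2766 = 3550$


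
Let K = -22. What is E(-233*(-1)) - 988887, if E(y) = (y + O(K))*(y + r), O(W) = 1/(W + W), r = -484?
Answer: -46084029/44 ≈ -1.0474e+6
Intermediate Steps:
O(W) = 1/(2*W)
E(y) = (-484 + y)*(-1/44 + y) (E(y) = (y + (½)/(-22))*(y - 484) = (y + (½)*(-1/22))*(-484 + y) = (y - 1/44)*(-484 + y) = (-1/44 + y)*(-484 + y) = (-484 + y)*(-1/44 + y))
E(-233*(-1)) - 988887 = (11 + (-233*(-1))² - (-4962201)*(-1)/44) - 988887 = (11 + 233² - 21297/44*233) - 988887 = (11 + 54289 - 4962201/44) - 988887 = -2573001/44 - 988887 = -46084029/44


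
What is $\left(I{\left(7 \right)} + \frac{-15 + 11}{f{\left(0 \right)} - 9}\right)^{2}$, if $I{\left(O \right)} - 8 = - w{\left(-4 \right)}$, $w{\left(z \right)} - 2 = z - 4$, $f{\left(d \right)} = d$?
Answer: $\frac{16900}{81} \approx 208.64$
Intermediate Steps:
$w{\left(z \right)} = -2 + z$ ($w{\left(z \right)} = 2 + \left(z - 4\right) = 2 + \left(-4 + z\right) = -2 + z$)
$I{\left(O \right)} = 14$ ($I{\left(O \right)} = 8 - \left(-2 - 4\right) = 8 - -6 = 8 + 6 = 14$)
$\left(I{\left(7 \right)} + \frac{-15 + 11}{f{\left(0 \right)} - 9}\right)^{2} = \left(14 + \frac{-15 + 11}{0 - 9}\right)^{2} = \left(14 - \frac{4}{-9}\right)^{2} = \left(14 - - \frac{4}{9}\right)^{2} = \left(14 + \frac{4}{9}\right)^{2} = \left(\frac{130}{9}\right)^{2} = \frac{16900}{81}$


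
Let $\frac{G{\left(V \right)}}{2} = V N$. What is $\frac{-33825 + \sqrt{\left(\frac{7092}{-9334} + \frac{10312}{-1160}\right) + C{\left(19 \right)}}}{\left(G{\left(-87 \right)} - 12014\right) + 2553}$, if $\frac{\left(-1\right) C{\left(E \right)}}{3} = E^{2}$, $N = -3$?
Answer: $\frac{33825}{8939} - \frac{i \sqrt{500371379706770}}{6049155385} \approx 3.784 - 0.0036979 i$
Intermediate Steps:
$G{\left(V \right)} = - 6 V$ ($G{\left(V \right)} = 2 V \left(-3\right) = 2 \left(- 3 V\right) = - 6 V$)
$C{\left(E \right)} = - 3 E^{2}$
$\frac{-33825 + \sqrt{\left(\frac{7092}{-9334} + \frac{10312}{-1160}\right) + C{\left(19 \right)}}}{\left(G{\left(-87 \right)} - 12014\right) + 2553} = \frac{-33825 + \sqrt{\left(\frac{7092}{-9334} + \frac{10312}{-1160}\right) - 3 \cdot 19^{2}}}{\left(\left(-6\right) \left(-87\right) - 12014\right) + 2553} = \frac{-33825 + \sqrt{\left(7092 \left(- \frac{1}{9334}\right) + 10312 \left(- \frac{1}{1160}\right)\right) - 1083}}{\left(522 - 12014\right) + 2553} = \frac{-33825 + \sqrt{\left(- \frac{3546}{4667} - \frac{1289}{145}\right) - 1083}}{-11492 + 2553} = \frac{-33825 + \sqrt{- \frac{6529933}{676715} - 1083}}{-8939} = \left(-33825 + \sqrt{- \frac{739412278}{676715}}\right) \left(- \frac{1}{8939}\right) = \left(-33825 + \frac{i \sqrt{500371379706770}}{676715}\right) \left(- \frac{1}{8939}\right) = \frac{33825}{8939} - \frac{i \sqrt{500371379706770}}{6049155385}$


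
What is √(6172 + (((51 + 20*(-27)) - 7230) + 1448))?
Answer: 3*I*√11 ≈ 9.9499*I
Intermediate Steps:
√(6172 + (((51 + 20*(-27)) - 7230) + 1448)) = √(6172 + (((51 - 540) - 7230) + 1448)) = √(6172 + ((-489 - 7230) + 1448)) = √(6172 + (-7719 + 1448)) = √(6172 - 6271) = √(-99) = 3*I*√11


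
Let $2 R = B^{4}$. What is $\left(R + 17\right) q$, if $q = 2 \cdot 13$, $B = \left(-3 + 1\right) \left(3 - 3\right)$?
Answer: $442$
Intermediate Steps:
$B = 0$ ($B = \left(-2\right) 0 = 0$)
$R = 0$ ($R = \frac{0^{4}}{2} = \frac{1}{2} \cdot 0 = 0$)
$q = 26$
$\left(R + 17\right) q = \left(0 + 17\right) 26 = 17 \cdot 26 = 442$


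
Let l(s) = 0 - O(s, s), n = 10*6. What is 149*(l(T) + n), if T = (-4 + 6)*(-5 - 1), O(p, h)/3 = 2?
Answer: 8046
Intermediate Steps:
O(p, h) = 6 (O(p, h) = 3*2 = 6)
T = -12 (T = 2*(-6) = -12)
n = 60
l(s) = -6 (l(s) = 0 - 1*6 = 0 - 6 = -6)
149*(l(T) + n) = 149*(-6 + 60) = 149*54 = 8046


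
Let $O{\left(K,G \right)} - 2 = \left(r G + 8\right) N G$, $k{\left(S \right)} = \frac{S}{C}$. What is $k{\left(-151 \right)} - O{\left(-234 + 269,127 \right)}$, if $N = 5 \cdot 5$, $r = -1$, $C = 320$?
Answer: $\frac{120903209}{320} \approx 3.7782 \cdot 10^{5}$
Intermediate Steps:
$N = 25$
$k{\left(S \right)} = \frac{S}{320}$
$O{\left(K,G \right)} = 2 + G \left(200 - 25 G\right)$ ($O{\left(K,G \right)} = 2 + \left(- G + 8\right) 25 G = 2 + \left(8 - G\right) 25 G = 2 + \left(200 - 25 G\right) G = 2 + G \left(200 - 25 G\right)$)
$k{\left(-151 \right)} - O{\left(-234 + 269,127 \right)} = \frac{1}{320} \left(-151\right) - \left(2 - 25 \cdot 127^{2} + 200 \cdot 127\right) = - \frac{151}{320} - \left(2 - 403225 + 25400\right) = - \frac{151}{320} - -377823 = - \frac{151}{320} + 377823 = \frac{120903209}{320}$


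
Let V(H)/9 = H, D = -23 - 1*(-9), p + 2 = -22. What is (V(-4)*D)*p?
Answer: -12096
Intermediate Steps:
p = -24 (p = -2 - 22 = -24)
D = -14 (D = -23 + 9 = -14)
V(H) = 9*H
(V(-4)*D)*p = ((9*(-4))*(-14))*(-24) = -36*(-14)*(-24) = 504*(-24) = -12096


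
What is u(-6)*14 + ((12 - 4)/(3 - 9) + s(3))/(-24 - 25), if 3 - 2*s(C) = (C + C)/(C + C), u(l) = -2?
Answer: -4115/147 ≈ -27.993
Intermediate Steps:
s(C) = 1 (s(C) = 3/2 - (C + C)/(2*(C + C)) = 3/2 - 2*C/(2*(2*C)) = 3/2 - 2*C*1/(2*C)/2 = 3/2 - 1/2*1 = 3/2 - 1/2 = 1)
u(-6)*14 + ((12 - 4)/(3 - 9) + s(3))/(-24 - 25) = -2*14 + ((12 - 4)/(3 - 9) + 1)/(-24 - 25) = -28 + (8/(-6) + 1)/(-49) = -28 + (8*(-1/6) + 1)*(-1/49) = -28 + (-4/3 + 1)*(-1/49) = -28 - 1/3*(-1/49) = -28 + 1/147 = -4115/147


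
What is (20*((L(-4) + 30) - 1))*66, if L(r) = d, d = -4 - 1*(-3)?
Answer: 36960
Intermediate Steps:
d = -1 (d = -4 + 3 = -1)
L(r) = -1
(20*((L(-4) + 30) - 1))*66 = (20*((-1 + 30) - 1))*66 = (20*(29 - 1))*66 = (20*28)*66 = 560*66 = 36960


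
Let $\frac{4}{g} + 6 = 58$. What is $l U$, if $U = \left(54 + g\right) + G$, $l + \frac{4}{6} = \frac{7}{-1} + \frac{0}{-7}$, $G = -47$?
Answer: $- \frac{2116}{39} \approx -54.256$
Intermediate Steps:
$g = \frac{1}{13}$ ($g = \frac{4}{-6 + 58} = \frac{4}{52} = 4 \cdot \frac{1}{52} = \frac{1}{13} \approx 0.076923$)
$l = - \frac{23}{3}$ ($l = - \frac{2}{3} + \left(\frac{7}{-1} + \frac{0}{-7}\right) = - \frac{2}{3} + \left(7 \left(-1\right) + 0 \left(- \frac{1}{7}\right)\right) = - \frac{2}{3} + \left(-7 + 0\right) = - \frac{2}{3} - 7 = - \frac{23}{3} \approx -7.6667$)
$U = \frac{92}{13}$ ($U = \left(54 + \frac{1}{13}\right) - 47 = \frac{703}{13} - 47 = \frac{92}{13} \approx 7.0769$)
$l U = \left(- \frac{23}{3}\right) \frac{92}{13} = - \frac{2116}{39}$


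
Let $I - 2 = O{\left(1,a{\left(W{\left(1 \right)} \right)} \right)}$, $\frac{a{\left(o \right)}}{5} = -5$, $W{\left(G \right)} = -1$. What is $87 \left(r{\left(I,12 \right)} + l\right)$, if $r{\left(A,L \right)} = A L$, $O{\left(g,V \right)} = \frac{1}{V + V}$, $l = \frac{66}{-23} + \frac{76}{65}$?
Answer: $\frac{14345952}{7475} \approx 1919.2$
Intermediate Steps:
$l = - \frac{2542}{1495}$ ($l = 66 \left(- \frac{1}{23}\right) + 76 \cdot \frac{1}{65} = - \frac{66}{23} + \frac{76}{65} = - \frac{2542}{1495} \approx -1.7003$)
$a{\left(o \right)} = -25$ ($a{\left(o \right)} = 5 \left(-5\right) = -25$)
$O{\left(g,V \right)} = \frac{1}{2 V}$
$I = \frac{99}{50}$ ($I = 2 + \frac{1}{2 \left(-25\right)} = 2 + \frac{1}{2} \left(- \frac{1}{25}\right) = 2 - \frac{1}{50} = \frac{99}{50} \approx 1.98$)
$87 \left(r{\left(I,12 \right)} + l\right) = 87 \left(\frac{99}{50} \cdot 12 - \frac{2542}{1495}\right) = 87 \left(\frac{594}{25} - \frac{2542}{1495}\right) = 87 \cdot \frac{164896}{7475} = \frac{14345952}{7475}$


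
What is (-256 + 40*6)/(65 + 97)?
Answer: -8/81 ≈ -0.098765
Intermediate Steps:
(-256 + 40*6)/(65 + 97) = (-256 + 240)/162 = (1/162)*(-16) = -8/81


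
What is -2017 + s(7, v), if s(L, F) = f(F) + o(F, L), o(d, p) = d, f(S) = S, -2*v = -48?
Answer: -1969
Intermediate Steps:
v = 24 (v = -½*(-48) = 24)
s(L, F) = 2*F (s(L, F) = F + F = 2*F)
-2017 + s(7, v) = -2017 + 2*24 = -2017 + 48 = -1969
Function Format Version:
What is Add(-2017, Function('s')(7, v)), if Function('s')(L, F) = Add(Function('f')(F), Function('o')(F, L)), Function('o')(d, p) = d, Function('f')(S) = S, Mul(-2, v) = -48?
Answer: -1969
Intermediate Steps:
v = 24 (v = Mul(Rational(-1, 2), -48) = 24)
Function('s')(L, F) = Mul(2, F) (Function('s')(L, F) = Add(F, F) = Mul(2, F))
Add(-2017, Function('s')(7, v)) = Add(-2017, Mul(2, 24)) = Add(-2017, 48) = -1969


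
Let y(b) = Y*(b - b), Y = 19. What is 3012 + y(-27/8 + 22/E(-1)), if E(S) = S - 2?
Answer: 3012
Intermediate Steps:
E(S) = -2 + S
y(b) = 0 (y(b) = 19*(b - b) = 19*0 = 0)
3012 + y(-27/8 + 22/E(-1)) = 3012 + 0 = 3012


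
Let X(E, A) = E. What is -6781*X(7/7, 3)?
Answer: -6781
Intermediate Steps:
-6781*X(7/7, 3) = -47467/7 = -6781*1 = -6781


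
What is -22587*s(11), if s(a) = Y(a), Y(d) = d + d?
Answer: -496914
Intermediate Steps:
Y(d) = 2*d
s(a) = 2*a
-22587*s(11) = -45174*11 = -22587*22 = -496914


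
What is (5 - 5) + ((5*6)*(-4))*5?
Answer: -600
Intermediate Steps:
(5 - 5) + ((5*6)*(-4))*5 = 0 + (30*(-4))*5 = 0 - 120*5 = 0 - 600 = -600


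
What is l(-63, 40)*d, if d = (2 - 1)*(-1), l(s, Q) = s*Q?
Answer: 2520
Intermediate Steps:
l(s, Q) = Q*s
d = -1 (d = 1*(-1) = -1)
l(-63, 40)*d = (40*(-63))*(-1) = -2520*(-1) = 2520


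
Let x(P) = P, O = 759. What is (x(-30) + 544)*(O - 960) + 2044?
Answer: -101270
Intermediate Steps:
(x(-30) + 544)*(O - 960) + 2044 = (-30 + 544)*(759 - 960) + 2044 = 514*(-201) + 2044 = -103314 + 2044 = -101270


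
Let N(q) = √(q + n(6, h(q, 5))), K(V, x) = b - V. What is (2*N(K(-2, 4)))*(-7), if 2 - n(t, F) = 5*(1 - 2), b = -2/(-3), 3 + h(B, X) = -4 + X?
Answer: -14*√87/3 ≈ -43.528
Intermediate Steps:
h(B, X) = -7 + X (h(B, X) = -3 + (-4 + X) = -7 + X)
b = ⅔ (b = -2*(-⅓) = ⅔ ≈ 0.66667)
n(t, F) = 7 (n(t, F) = 2 - 5*(1 - 2) = 2 - 5*(-1) = 2 - 1*(-5) = 2 + 5 = 7)
K(V, x) = ⅔ - V
N(q) = √(7 + q) (N(q) = √(q + 7) = √(7 + q))
(2*N(K(-2, 4)))*(-7) = (2*√(7 + (⅔ - 1*(-2))))*(-7) = (2*√(7 + (⅔ + 2)))*(-7) = (2*√(7 + 8/3))*(-7) = (2*√(29/3))*(-7) = (2*(√87/3))*(-7) = (2*√87/3)*(-7) = -14*√87/3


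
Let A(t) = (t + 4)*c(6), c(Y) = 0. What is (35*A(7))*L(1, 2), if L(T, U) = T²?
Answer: 0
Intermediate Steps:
A(t) = 0 (A(t) = (t + 4)*0 = (4 + t)*0 = 0)
(35*A(7))*L(1, 2) = (35*0)*1² = 0*1 = 0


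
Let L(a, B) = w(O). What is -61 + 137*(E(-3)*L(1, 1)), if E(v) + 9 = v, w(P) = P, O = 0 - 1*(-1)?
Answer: -1705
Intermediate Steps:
O = 1 (O = 0 + 1 = 1)
L(a, B) = 1
E(v) = -9 + v
-61 + 137*(E(-3)*L(1, 1)) = -61 + 137*((-9 - 3)*1) = -61 + 137*(-12*1) = -61 + 137*(-12) = -61 - 1644 = -1705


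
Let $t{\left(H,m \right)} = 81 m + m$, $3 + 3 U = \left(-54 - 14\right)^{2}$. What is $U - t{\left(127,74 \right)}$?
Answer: $- \frac{13583}{3} \approx -4527.7$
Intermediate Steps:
$U = \frac{4621}{3}$ ($U = -1 + \frac{\left(-54 - 14\right)^{2}}{3} = -1 + \frac{\left(-68\right)^{2}}{3} = -1 + \frac{1}{3} \cdot 4624 = -1 + \frac{4624}{3} = \frac{4621}{3} \approx 1540.3$)
$t{\left(H,m \right)} = 82 m$
$U - t{\left(127,74 \right)} = \frac{4621}{3} - 82 \cdot 74 = \frac{4621}{3} - 6068 = - \frac{13583}{3}$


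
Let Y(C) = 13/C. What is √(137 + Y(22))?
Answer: √66594/22 ≈ 11.730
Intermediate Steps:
√(137 + Y(22)) = √(137 + 13/22) = √(3027/22) = √66594/22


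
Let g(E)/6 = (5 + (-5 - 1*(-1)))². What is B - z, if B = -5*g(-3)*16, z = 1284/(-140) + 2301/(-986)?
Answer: -16167759/34510 ≈ -468.50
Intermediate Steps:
g(E) = 6 (g(E) = 6*(5 + (-5 - 1*(-1)))² = 6*(5 + (-5 + 1))² = 6*(5 - 4)² = 6*1² = 6*1 = 6)
z = -397041/34510 (z = 1284*(-1/140) + 2301*(-1/986) = -321/35 - 2301/986 = -397041/34510 ≈ -11.505)
B = -480 (B = -5*6*16 = -30*16 = -480)
B - z = -480 - 1*(-397041/34510) = -480 + 397041/34510 = -16167759/34510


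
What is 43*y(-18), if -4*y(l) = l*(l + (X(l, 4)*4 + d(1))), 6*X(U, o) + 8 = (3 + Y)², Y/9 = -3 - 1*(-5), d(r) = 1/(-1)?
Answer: 104361/2 ≈ 52181.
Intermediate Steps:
d(r) = -1
Y = 18 (Y = 9*(-3 - 1*(-5)) = 9*(-3 + 5) = 9*2 = 18)
X(U, o) = 433/6 (X(U, o) = -4/3 + (3 + 18)²/6 = -4/3 + (⅙)*21² = -4/3 + (⅙)*441 = -4/3 + 147/2 = 433/6)
y(l) = -l*(863/3 + l)/4 (y(l) = -l*(l + ((433/6)*4 - 1))/4 = -l*(l + (866/3 - 1))/4 = -l*(l + 863/3)/4 = -l*(863/3 + l)/4)
43*y(-18) = 43*(-1/12*(-18)*(863 + 3*(-18))) = 43*(-1/12*(-18)*(863 - 54)) = 43*(-1/12*(-18)*809) = 43*(2427/2) = 104361/2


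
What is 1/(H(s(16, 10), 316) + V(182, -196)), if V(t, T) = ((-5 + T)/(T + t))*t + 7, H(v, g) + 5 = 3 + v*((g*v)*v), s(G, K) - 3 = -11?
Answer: -1/159174 ≈ -6.2824e-6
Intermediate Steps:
s(G, K) = -8 (s(G, K) = 3 - 11 = -8)
H(v, g) = -2 + g*v³ (H(v, g) = -5 + (3 + v*((g*v)*v)) = -5 + (3 + v*(g*v²)) = -5 + (3 + g*v³) = -2 + g*v³)
V(t, T) = 7 + t*(-5 + T)/(T + t) (V(t, T) = ((-5 + T)/(T + t))*t + 7 = t*(-5 + T)/(T + t) + 7 = 7 + t*(-5 + T)/(T + t))
1/(H(s(16, 10), 316) + V(182, -196)) = 1/((-2 + 316*(-8)³) + (2*182 + 7*(-196) - 196*182)/(-196 + 182)) = 1/((-2 + 316*(-512)) + (364 - 1372 - 35672)/(-14)) = 1/((-2 - 161792) - 1/14*(-36680)) = 1/(-161794 + 2620) = 1/(-159174) = -1/159174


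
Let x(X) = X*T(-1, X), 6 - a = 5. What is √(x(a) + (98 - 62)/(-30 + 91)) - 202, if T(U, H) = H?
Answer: -202 + √5917/61 ≈ -200.74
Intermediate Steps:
a = 1 (a = 6 - 1*5 = 6 - 5 = 1)
x(X) = X² (x(X) = X*X = X²)
√(x(a) + (98 - 62)/(-30 + 91)) - 202 = √(1² + (98 - 62)/(-30 + 91)) - 202 = √(1 + 36/61) - 202 = √(97/61) - 202 = √5917/61 - 202 = -202 + √5917/61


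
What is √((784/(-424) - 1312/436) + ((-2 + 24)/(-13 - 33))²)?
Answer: I*√81732400969/132871 ≈ 2.1516*I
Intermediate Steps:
√((784/(-424) - 1312/436) + ((-2 + 24)/(-13 - 33))²) = √((784*(-1/424) - 1312*1/436) + (22/(-46))²) = √((-98/53 - 328/109) + (22*(-1/46))²) = √(-28066/5777 + (-11/23)²) = √(-28066/5777 + 121/529) = √(-14147897/3056033) = I*√81732400969/132871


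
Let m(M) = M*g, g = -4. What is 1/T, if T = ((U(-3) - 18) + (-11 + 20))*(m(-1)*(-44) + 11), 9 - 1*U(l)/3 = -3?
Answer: -1/4455 ≈ -0.00022447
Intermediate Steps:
U(l) = 36 (U(l) = 27 - 3*(-3) = 27 + 9 = 36)
m(M) = -4*M (m(M) = M*(-4) = -4*M)
T = -4455 (T = ((36 - 18) + (-11 + 20))*(-4*(-1)*(-44) + 11) = (18 + 9)*(4*(-44) + 11) = 27*(-176 + 11) = 27*(-165) = -4455)
1/T = 1/(-4455) = -1/4455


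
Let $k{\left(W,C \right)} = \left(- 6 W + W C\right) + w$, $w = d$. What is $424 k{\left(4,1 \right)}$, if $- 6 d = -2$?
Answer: $- \frac{25016}{3} \approx -8338.7$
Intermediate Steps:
$d = \frac{1}{3}$ ($d = \left(- \frac{1}{6}\right) \left(-2\right) = \frac{1}{3} \approx 0.33333$)
$w = \frac{1}{3} \approx 0.33333$
$k{\left(W,C \right)} = \frac{1}{3} - 6 W + C W$ ($k{\left(W,C \right)} = \left(- 6 W + W C\right) + \frac{1}{3} = \left(- 6 W + C W\right) + \frac{1}{3} = \frac{1}{3} - 6 W + C W$)
$424 k{\left(4,1 \right)} = 424 \left(\frac{1}{3} - 24 + 1 \cdot 4\right) = 424 \left(\frac{1}{3} - 24 + 4\right) = 424 \left(- \frac{59}{3}\right) = - \frac{25016}{3}$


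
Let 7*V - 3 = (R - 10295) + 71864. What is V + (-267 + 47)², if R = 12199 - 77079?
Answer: 335492/7 ≈ 47927.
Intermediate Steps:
R = -64880
V = -3308/7 (V = 3/7 + ((-64880 - 10295) + 71864)/7 = 3/7 + (-75175 + 71864)/7 = 3/7 + (⅐)*(-3311) = 3/7 - 473 = -3308/7 ≈ -472.57)
V + (-267 + 47)² = -3308/7 + (-267 + 47)² = -3308/7 + (-220)² = -3308/7 + 48400 = 335492/7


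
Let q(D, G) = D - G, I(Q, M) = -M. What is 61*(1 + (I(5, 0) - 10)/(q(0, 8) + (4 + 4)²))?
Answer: 1403/28 ≈ 50.107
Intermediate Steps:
61*(1 + (I(5, 0) - 10)/(q(0, 8) + (4 + 4)²)) = 61*(1 + (-1*0 - 10)/((0 - 1*8) + (4 + 4)²)) = 61*(1 + (0 - 10)/((0 - 8) + 8²)) = 61*(1 - 10/(-8 + 64)) = 61*(1 - 10/56) = 61*(1 - 10*1/56) = 61*(1 - 5/28) = 61*(23/28) = 1403/28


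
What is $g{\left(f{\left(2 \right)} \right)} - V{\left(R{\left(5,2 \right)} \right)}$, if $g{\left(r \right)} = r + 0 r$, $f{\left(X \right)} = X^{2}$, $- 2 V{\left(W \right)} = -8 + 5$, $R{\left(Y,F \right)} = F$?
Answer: $\frac{5}{2} \approx 2.5$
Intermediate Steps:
$V{\left(W \right)} = \frac{3}{2}$ ($V{\left(W \right)} = - \frac{-8 + 5}{2} = \left(- \frac{1}{2}\right) \left(-3\right) = \frac{3}{2}$)
$g{\left(r \right)} = r$ ($g{\left(r \right)} = r + 0 = r$)
$g{\left(f{\left(2 \right)} \right)} - V{\left(R{\left(5,2 \right)} \right)} = 2^{2} - \frac{3}{2} = 4 - \frac{3}{2} = \frac{5}{2}$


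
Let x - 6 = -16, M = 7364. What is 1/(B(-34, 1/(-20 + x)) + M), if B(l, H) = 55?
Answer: 1/7419 ≈ 0.00013479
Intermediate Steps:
x = -10 (x = 6 - 16 = -10)
1/(B(-34, 1/(-20 + x)) + M) = 1/(55 + 7364) = 1/7419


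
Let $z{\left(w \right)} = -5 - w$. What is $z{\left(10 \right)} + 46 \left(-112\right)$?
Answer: $-5167$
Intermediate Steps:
$z{\left(10 \right)} + 46 \left(-112\right) = \left(-5 - 10\right) + 46 \left(-112\right) = \left(-5 - 10\right) - 5152 = -15 - 5152 = -5167$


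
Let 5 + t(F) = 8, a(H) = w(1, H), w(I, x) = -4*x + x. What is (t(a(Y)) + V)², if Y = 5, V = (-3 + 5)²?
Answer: 49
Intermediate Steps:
V = 4 (V = 2² = 4)
w(I, x) = -3*x
a(H) = -3*H
t(F) = 3 (t(F) = -5 + 8 = 3)
(t(a(Y)) + V)² = (3 + 4)² = 7² = 49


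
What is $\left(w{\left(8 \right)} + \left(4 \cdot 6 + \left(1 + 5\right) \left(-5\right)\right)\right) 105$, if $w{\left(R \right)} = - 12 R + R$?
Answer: $-9870$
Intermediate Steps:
$w{\left(R \right)} = - 11 R$
$\left(w{\left(8 \right)} + \left(4 \cdot 6 + \left(1 + 5\right) \left(-5\right)\right)\right) 105 = \left(\left(-11\right) 8 + \left(4 \cdot 6 + \left(1 + 5\right) \left(-5\right)\right)\right) 105 = \left(-88 + \left(24 + 6 \left(-5\right)\right)\right) 105 = \left(-88 + \left(24 - 30\right)\right) 105 = \left(-88 - 6\right) 105 = \left(-94\right) 105 = -9870$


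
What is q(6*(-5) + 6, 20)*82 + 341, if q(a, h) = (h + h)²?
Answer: 131541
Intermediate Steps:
q(a, h) = 4*h² (q(a, h) = (2*h)² = 4*h²)
q(6*(-5) + 6, 20)*82 + 341 = (4*20²)*82 + 341 = (4*400)*82 + 341 = 1600*82 + 341 = 131200 + 341 = 131541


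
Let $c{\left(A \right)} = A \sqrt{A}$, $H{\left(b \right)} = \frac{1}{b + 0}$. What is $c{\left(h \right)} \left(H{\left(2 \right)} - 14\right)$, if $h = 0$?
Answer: $0$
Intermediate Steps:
$H{\left(b \right)} = \frac{1}{b}$
$c{\left(A \right)} = A^{\frac{3}{2}}$
$c{\left(h \right)} \left(H{\left(2 \right)} - 14\right) = 0^{\frac{3}{2}} \left(\frac{1}{2} - 14\right) = 0 \left(\frac{1}{2} - 14\right) = 0 \left(- \frac{27}{2}\right) = 0$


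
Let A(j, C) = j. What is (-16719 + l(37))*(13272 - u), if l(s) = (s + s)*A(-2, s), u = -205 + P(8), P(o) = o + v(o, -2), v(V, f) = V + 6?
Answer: -226945485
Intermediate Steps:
v(V, f) = 6 + V
P(o) = 6 + 2*o (P(o) = o + (6 + o) = 6 + 2*o)
u = -183 (u = -205 + (6 + 2*8) = -205 + (6 + 16) = -205 + 22 = -183)
l(s) = -4*s (l(s) = (s + s)*(-2) = (2*s)*(-2) = -4*s)
(-16719 + l(37))*(13272 - u) = (-16719 - 4*37)*(13272 - 1*(-183)) = (-16719 - 148)*(13272 + 183) = -16867*13455 = -226945485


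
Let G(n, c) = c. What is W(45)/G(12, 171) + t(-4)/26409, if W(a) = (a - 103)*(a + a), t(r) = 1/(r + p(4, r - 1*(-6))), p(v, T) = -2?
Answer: -91903339/3010626 ≈ -30.526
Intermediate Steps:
t(r) = 1/(-2 + r) (t(r) = 1/(r - 2) = 1/(-2 + r))
W(a) = 2*a*(-103 + a) (W(a) = (-103 + a)*(2*a) = 2*a*(-103 + a))
W(45)/G(12, 171) + t(-4)/26409 = (2*45*(-103 + 45))/171 + 1/(-2 - 4*26409) = (2*45*(-58))*(1/171) + (1/26409)/(-6) = -5220*1/171 - ⅙*1/26409 = -580/19 - 1/158454 = -91903339/3010626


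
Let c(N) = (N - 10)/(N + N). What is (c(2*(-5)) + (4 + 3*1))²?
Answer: 64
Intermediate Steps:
c(N) = (-10 + N)/(2*N) (c(N) = (-10 + N)/((2*N)) = (-10 + N)*(1/(2*N)) = (-10 + N)/(2*N))
(c(2*(-5)) + (4 + 3*1))² = ((-10 + 2*(-5))/(2*((2*(-5)))) + (4 + 3*1))² = ((½)*(-10 - 10)/(-10) + (4 + 3))² = ((½)*(-⅒)*(-20) + 7)² = (1 + 7)² = 8² = 64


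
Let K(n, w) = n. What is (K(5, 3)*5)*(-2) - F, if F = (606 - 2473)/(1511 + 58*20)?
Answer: -131683/2671 ≈ -49.301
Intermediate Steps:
F = -1867/2671 (F = -1867/(1511 + 1160) = -1867/2671 ≈ -0.69899)
(K(5, 3)*5)*(-2) - F = (5*5)*(-2) - 1*(-1867/2671) = 25*(-2) + 1867/2671 = -50 + 1867/2671 = -131683/2671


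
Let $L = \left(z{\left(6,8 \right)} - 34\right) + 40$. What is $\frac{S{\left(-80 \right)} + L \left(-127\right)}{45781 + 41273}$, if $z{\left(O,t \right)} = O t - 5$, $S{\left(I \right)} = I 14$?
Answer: $- \frac{7343}{87054} \approx -0.08435$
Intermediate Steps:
$S{\left(I \right)} = 14 I$
$z{\left(O,t \right)} = -5 + O t$
$L = 49$ ($L = \left(\left(-5 + 6 \cdot 8\right) - 34\right) + 40 = \left(\left(-5 + 48\right) - 34\right) + 40 = \left(43 - 34\right) + 40 = 9 + 40 = 49$)
$\frac{S{\left(-80 \right)} + L \left(-127\right)}{45781 + 41273} = \frac{14 \left(-80\right) + 49 \left(-127\right)}{45781 + 41273} = \frac{-1120 - 6223}{87054} = \left(-7343\right) \frac{1}{87054} = - \frac{7343}{87054}$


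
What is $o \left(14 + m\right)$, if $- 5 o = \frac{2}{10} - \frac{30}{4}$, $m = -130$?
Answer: $- \frac{4234}{25} \approx -169.36$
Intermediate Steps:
$o = \frac{73}{50}$ ($o = - \frac{\frac{2}{10} - \frac{30}{4}}{5} = - \frac{2 \cdot \frac{1}{10} - \frac{15}{2}}{5} = - \frac{\frac{1}{5} - \frac{15}{2}}{5} = \left(- \frac{1}{5}\right) \left(- \frac{73}{10}\right) = \frac{73}{50} \approx 1.46$)
$o \left(14 + m\right) = \frac{73 \left(14 - 130\right)}{50} = \frac{73}{50} \left(-116\right) = - \frac{4234}{25}$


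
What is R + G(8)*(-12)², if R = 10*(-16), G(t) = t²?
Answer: 9056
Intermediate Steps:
R = -160
R + G(8)*(-12)² = -160 + 8²*(-12)² = -160 + 64*144 = -160 + 9216 = 9056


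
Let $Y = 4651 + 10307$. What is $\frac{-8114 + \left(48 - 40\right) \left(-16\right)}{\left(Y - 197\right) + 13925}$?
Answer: $- \frac{4121}{14343} \approx -0.28732$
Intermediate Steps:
$Y = 14958$
$\frac{-8114 + \left(48 - 40\right) \left(-16\right)}{\left(Y - 197\right) + 13925} = \frac{-8114 + \left(48 - 40\right) \left(-16\right)}{\left(14958 - 197\right) + 13925} = \frac{-8114 + 8 \left(-16\right)}{\left(14958 - 197\right) + 13925} = \frac{-8114 - 128}{14761 + 13925} = - \frac{8242}{28686} = \left(-8242\right) \frac{1}{28686} = - \frac{4121}{14343}$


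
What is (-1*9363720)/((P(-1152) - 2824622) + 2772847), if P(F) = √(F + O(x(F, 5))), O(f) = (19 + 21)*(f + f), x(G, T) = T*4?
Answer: 161602201000/893550059 + 24969920*√7/893550059 ≈ 180.93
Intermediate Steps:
x(G, T) = 4*T
O(f) = 80*f (O(f) = 40*(2*f) = 80*f)
P(F) = √(1600 + F) (P(F) = √(F + 80*(4*5)) = √(F + 80*20) = √(F + 1600) = √(1600 + F))
(-1*9363720)/((P(-1152) - 2824622) + 2772847) = (-1*9363720)/((√(1600 - 1152) - 2824622) + 2772847) = -9363720/((√448 - 2824622) + 2772847) = -9363720/((8*√7 - 2824622) + 2772847) = -9363720/((-2824622 + 8*√7) + 2772847) = -9363720/(-51775 + 8*√7)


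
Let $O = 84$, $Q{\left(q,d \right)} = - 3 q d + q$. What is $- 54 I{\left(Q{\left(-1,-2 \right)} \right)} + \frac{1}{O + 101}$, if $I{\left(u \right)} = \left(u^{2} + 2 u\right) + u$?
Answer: $- \frac{279719}{185} \approx -1512.0$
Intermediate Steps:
$Q{\left(q,d \right)} = q - 3 d q$ ($Q{\left(q,d \right)} = - 3 d q + q = q - 3 d q$)
$I{\left(u \right)} = u^{2} + 3 u$
$- 54 I{\left(Q{\left(-1,-2 \right)} \right)} + \frac{1}{O + 101} = - 54 - (1 - -6) \left(3 - \left(1 - -6\right)\right) + \frac{1}{84 + 101} = - 54 - (1 + 6) \left(3 - \left(1 + 6\right)\right) + \frac{1}{185} = - 54 \left(-1\right) 7 \left(3 - 7\right) + \frac{1}{185} = - 54 \left(- 7 \left(3 - 7\right)\right) + \frac{1}{185} = - 54 \left(\left(-7\right) \left(-4\right)\right) + \frac{1}{185} = \left(-54\right) 28 + \frac{1}{185} = -1512 + \frac{1}{185} = - \frac{279719}{185}$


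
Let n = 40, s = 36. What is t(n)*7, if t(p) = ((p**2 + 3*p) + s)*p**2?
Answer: 19667200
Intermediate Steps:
t(p) = p**2*(36 + p**2 + 3*p) (t(p) = ((p**2 + 3*p) + 36)*p**2 = (36 + p**2 + 3*p)*p**2 = p**2*(36 + p**2 + 3*p))
t(n)*7 = (40**2*(36 + 40**2 + 3*40))*7 = (1600*(36 + 1600 + 120))*7 = (1600*1756)*7 = 2809600*7 = 19667200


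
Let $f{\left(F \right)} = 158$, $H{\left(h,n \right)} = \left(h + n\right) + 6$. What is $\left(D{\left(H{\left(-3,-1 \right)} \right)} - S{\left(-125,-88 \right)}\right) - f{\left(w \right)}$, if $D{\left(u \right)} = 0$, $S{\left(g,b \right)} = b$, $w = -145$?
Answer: $-70$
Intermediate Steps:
$H{\left(h,n \right)} = 6 + h + n$
$\left(D{\left(H{\left(-3,-1 \right)} \right)} - S{\left(-125,-88 \right)}\right) - f{\left(w \right)} = \left(0 - -88\right) - 158 = \left(0 + 88\right) - 158 = 88 - 158 = -70$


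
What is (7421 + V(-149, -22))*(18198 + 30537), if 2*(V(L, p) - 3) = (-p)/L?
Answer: 53908951275/149 ≈ 3.6180e+8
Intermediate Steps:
V(L, p) = 3 - p/(2*L) (V(L, p) = 3 + ((-p)/L)/2 = 3 + (-p/L)/2 = 3 - p/(2*L))
(7421 + V(-149, -22))*(18198 + 30537) = (7421 + (3 - ½*(-22)/(-149)))*(18198 + 30537) = (7421 + (3 - ½*(-22)*(-1/149)))*48735 = (7421 + (3 - 11/149))*48735 = (7421 + 436/149)*48735 = (1106165/149)*48735 = 53908951275/149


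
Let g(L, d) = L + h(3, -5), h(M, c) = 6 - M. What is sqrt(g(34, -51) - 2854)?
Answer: 3*I*sqrt(313) ≈ 53.075*I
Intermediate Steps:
g(L, d) = 3 + L (g(L, d) = L + (6 - 1*3) = L + (6 - 3) = L + 3 = 3 + L)
sqrt(g(34, -51) - 2854) = sqrt((3 + 34) - 2854) = sqrt(37 - 2854) = sqrt(-2817) = 3*I*sqrt(313)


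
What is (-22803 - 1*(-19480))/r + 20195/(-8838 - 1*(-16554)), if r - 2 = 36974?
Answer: 180272513/71326704 ≈ 2.5274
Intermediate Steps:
r = 36976 (r = 2 + 36974 = 36976)
(-22803 - 1*(-19480))/r + 20195/(-8838 - 1*(-16554)) = (-22803 - 1*(-19480))/36976 + 20195/(-8838 - 1*(-16554)) = (-22803 + 19480)*(1/36976) + 20195/(-8838 + 16554) = -3323*1/36976 + 20195/7716 = -3323/36976 + 20195*(1/7716) = -3323/36976 + 20195/7716 = 180272513/71326704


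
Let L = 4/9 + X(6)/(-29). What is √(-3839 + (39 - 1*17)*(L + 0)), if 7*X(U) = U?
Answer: I*√1420426931/609 ≈ 61.886*I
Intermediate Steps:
X(U) = U/7
L = 758/1827 (L = 4/9 + ((⅐)*6)/(-29) = 4*(⅑) + (6/7)*(-1/29) = 4/9 - 6/203 = 758/1827 ≈ 0.41489)
√(-3839 + (39 - 1*17)*(L + 0)) = √(-3839 + (39 - 1*17)*(758/1827 + 0)) = √(-3839 + (39 - 17)*(758/1827)) = √(-3839 + 22*(758/1827)) = √(-3839 + 16676/1827) = √(-6997177/1827) = I*√1420426931/609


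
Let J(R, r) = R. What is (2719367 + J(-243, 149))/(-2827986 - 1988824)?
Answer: -1359562/2408405 ≈ -0.56451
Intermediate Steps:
(2719367 + J(-243, 149))/(-2827986 - 1988824) = (2719367 - 243)/(-2827986 - 1988824) = 2719124/(-4816810) = 2719124*(-1/4816810) = -1359562/2408405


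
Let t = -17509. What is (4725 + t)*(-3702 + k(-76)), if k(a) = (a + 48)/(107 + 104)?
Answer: 9986221600/211 ≈ 4.7328e+7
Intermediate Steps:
k(a) = 48/211 + a/211 (k(a) = (48 + a)/211 = (48 + a)*(1/211) = 48/211 + a/211)
(4725 + t)*(-3702 + k(-76)) = (4725 - 17509)*(-3702 + (48/211 + (1/211)*(-76))) = -12784*(-3702 + (48/211 - 76/211)) = -12784*(-3702 - 28/211) = -12784*(-781150/211) = 9986221600/211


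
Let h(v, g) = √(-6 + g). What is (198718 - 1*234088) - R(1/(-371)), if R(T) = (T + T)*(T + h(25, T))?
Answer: -4868362172/137641 + 2*I*√826217/137641 ≈ -35370.0 + 0.013208*I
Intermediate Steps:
R(T) = 2*T*(T + √(-6 + T)) (R(T) = (T + T)*(T + √(-6 + T)) = (2*T)*(T + √(-6 + T)) = 2*T*(T + √(-6 + T)))
(198718 - 1*234088) - R(1/(-371)) = (198718 - 1*234088) - 2*(1/(-371) + √(-6 + 1/(-371)))/(-371) = (198718 - 234088) - 2*(-1)*(-1/371 + √(-6 - 1/371))/371 = -35370 - 2*(-1)*(-1/371 + √(-2227/371))/371 = -35370 - 2*(-1)*(-1/371 + I*√826217/371)/371 = -35370 - (2/137641 - 2*I*√826217/137641) = -35370 + (-2/137641 + 2*I*√826217/137641) = -4868362172/137641 + 2*I*√826217/137641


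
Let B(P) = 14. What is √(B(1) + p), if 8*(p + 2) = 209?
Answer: √610/4 ≈ 6.1745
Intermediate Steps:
p = 193/8 (p = -2 + (⅛)*209 = -2 + 209/8 = 193/8 ≈ 24.125)
√(B(1) + p) = √(14 + 193/8) = √(305/8) = √610/4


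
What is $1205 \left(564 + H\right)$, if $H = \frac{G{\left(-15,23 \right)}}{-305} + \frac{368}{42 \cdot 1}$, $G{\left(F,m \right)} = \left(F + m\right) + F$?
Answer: $\frac{884153567}{1281} \approx 6.9021 \cdot 10^{5}$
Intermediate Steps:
$G{\left(F,m \right)} = m + 2 F$
$H = \frac{56267}{6405}$ ($H = \frac{23 + 2 \left(-15\right)}{-305} + \frac{368}{42 \cdot 1} = \left(23 - 30\right) \left(- \frac{1}{305}\right) + \frac{368}{42} = \left(-7\right) \left(- \frac{1}{305}\right) + 368 \cdot \frac{1}{42} = \frac{7}{305} + \frac{184}{21} = \frac{56267}{6405} \approx 8.7849$)
$1205 \left(564 + H\right) = 1205 \left(564 + \frac{56267}{6405}\right) = 1205 \cdot \frac{3668687}{6405} = \frac{884153567}{1281}$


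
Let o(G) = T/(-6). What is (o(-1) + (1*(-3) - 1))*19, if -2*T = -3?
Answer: -323/4 ≈ -80.750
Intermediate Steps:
T = 3/2 (T = -½*(-3) = 3/2 ≈ 1.5000)
o(G) = -¼ (o(G) = (3/2)/(-6) = (3/2)*(-⅙) = -¼)
(o(-1) + (1*(-3) - 1))*19 = (-¼ + (1*(-3) - 1))*19 = (-¼ + (-3 - 1))*19 = (-¼ - 4)*19 = -17/4*19 = -323/4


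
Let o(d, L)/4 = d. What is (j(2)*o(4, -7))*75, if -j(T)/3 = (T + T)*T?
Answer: -28800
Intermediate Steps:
o(d, L) = 4*d
j(T) = -6*T² (j(T) = -3*(T + T)*T = -3*2*T*T = -6*T²)
(j(2)*o(4, -7))*75 = ((-6*2²)*(4*4))*75 = (-6*4*16)*75 = -24*16*75 = -384*75 = -28800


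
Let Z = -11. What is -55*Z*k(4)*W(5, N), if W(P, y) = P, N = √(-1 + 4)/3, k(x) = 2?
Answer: 6050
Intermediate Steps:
N = √3/3 (N = √3*(⅓) = √3/3 ≈ 0.57735)
-55*Z*k(4)*W(5, N) = -55*(-11*2)*5 = -(-1210)*5 = -55*(-110) = 6050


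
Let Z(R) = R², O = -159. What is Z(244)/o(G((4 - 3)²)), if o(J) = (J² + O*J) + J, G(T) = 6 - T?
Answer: -59536/765 ≈ -77.825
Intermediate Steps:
o(J) = J² - 158*J (o(J) = (J² - 159*J) + J = J² - 158*J)
Z(244)/o(G((4 - 3)²)) = 244²/(((6 - (4 - 3)²)*(-158 + (6 - (4 - 3)²)))) = 59536/(((6 - 1*1²)*(-158 + (6 - 1*1²)))) = 59536/(((6 - 1*1)*(-158 + (6 - 1*1)))) = 59536/(((6 - 1)*(-158 + (6 - 1)))) = 59536/((5*(-158 + 5))) = 59536/((5*(-153))) = 59536/(-765) = 59536*(-1/765) = -59536/765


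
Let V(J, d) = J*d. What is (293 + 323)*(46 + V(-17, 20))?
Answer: -181104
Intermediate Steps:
(293 + 323)*(46 + V(-17, 20)) = (293 + 323)*(46 - 17*20) = 616*(46 - 340) = 616*(-294) = -181104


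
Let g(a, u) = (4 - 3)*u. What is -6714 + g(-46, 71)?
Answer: -6643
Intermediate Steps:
g(a, u) = u (g(a, u) = 1*u = u)
-6714 + g(-46, 71) = -6714 + 71 = -6643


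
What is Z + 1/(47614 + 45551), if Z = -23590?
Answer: -2197762349/93165 ≈ -23590.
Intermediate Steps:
Z + 1/(47614 + 45551) = -23590 + 1/(47614 + 45551) = -23590 + 1/93165 = -2197762349/93165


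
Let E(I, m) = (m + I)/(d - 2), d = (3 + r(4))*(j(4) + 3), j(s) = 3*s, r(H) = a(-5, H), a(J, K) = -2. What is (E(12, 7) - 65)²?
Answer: 682276/169 ≈ 4037.1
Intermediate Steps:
r(H) = -2
d = 15 (d = (3 - 2)*(3*4 + 3) = 1*(12 + 3) = 1*15 = 15)
E(I, m) = I/13 + m/13 (E(I, m) = (m + I)/(15 - 2) = (I + m)/13 = (I + m)*(1/13) = I/13 + m/13)
(E(12, 7) - 65)² = (((1/13)*12 + (1/13)*7) - 65)² = ((12/13 + 7/13) - 65)² = (19/13 - 65)² = (-826/13)² = 682276/169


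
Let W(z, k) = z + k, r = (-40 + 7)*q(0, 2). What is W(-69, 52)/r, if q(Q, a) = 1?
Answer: 17/33 ≈ 0.51515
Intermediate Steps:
r = -33 (r = (-40 + 7)*1 = -33*1 = -33)
W(z, k) = k + z
W(-69, 52)/r = (52 - 69)/(-33) = -17*(-1/33) = 17/33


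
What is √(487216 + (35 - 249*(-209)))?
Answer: 2*√134823 ≈ 734.37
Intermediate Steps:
√(487216 + (35 - 249*(-209))) = √(487216 + (35 + 52041)) = √(487216 + 52076) = √539292 = 2*√134823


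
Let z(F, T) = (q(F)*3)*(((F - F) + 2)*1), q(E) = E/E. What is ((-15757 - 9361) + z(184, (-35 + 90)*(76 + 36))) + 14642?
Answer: -10470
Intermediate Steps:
q(E) = 1
z(F, T) = 6 (z(F, T) = (1*3)*(((F - F) + 2)*1) = 3*((0 + 2)*1) = 3*(2*1) = 3*2 = 6)
((-15757 - 9361) + z(184, (-35 + 90)*(76 + 36))) + 14642 = ((-15757 - 9361) + 6) + 14642 = (-25118 + 6) + 14642 = -25112 + 14642 = -10470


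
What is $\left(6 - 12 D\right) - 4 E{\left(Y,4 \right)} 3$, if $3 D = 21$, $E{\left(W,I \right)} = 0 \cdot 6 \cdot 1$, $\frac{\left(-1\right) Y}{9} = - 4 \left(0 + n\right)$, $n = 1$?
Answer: $0$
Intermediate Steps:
$Y = 36$ ($Y = - 9 \left(- 4 \left(0 + 1\right)\right) = - 9 \left(\left(-4\right) 1\right) = \left(-9\right) \left(-4\right) = 36$)
$E{\left(W,I \right)} = 0$ ($E{\left(W,I \right)} = 0 \cdot 1 = 0$)
$D = 7$ ($D = \frac{1}{3} \cdot 21 = 7$)
$\left(6 - 12 D\right) - 4 E{\left(Y,4 \right)} 3 = \left(6 - 84\right) \left(-4\right) 0 \cdot 3 = \left(6 - 84\right) 0 \cdot 3 = \left(-78\right) 0 = 0$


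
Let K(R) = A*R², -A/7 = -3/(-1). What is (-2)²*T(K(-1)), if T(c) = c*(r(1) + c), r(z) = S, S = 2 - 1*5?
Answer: 2016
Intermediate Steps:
A = -21 (A = -(-21)/(-1) = -(-21)*(-1) = -7*3 = -21)
S = -3 (S = 2 - 5 = -3)
r(z) = -3
K(R) = -21*R²
T(c) = c*(-3 + c)
(-2)²*T(K(-1)) = (-2)²*((-21*(-1)²)*(-3 - 21*(-1)²)) = 4*((-21*1)*(-3 - 21*1)) = 4*(-21*(-3 - 21)) = 4*(-21*(-24)) = 4*504 = 2016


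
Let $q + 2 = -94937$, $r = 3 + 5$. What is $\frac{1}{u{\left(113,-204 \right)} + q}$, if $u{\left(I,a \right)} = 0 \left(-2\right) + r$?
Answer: $- \frac{1}{94931} \approx -1.0534 \cdot 10^{-5}$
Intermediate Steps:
$r = 8$
$q = -94939$ ($q = -2 - 94937 = -94939$)
$u{\left(I,a \right)} = 8$ ($u{\left(I,a \right)} = 0 \left(-2\right) + 8 = 0 + 8 = 8$)
$\frac{1}{u{\left(113,-204 \right)} + q} = \frac{1}{8 - 94939} = \frac{1}{-94931} = - \frac{1}{94931}$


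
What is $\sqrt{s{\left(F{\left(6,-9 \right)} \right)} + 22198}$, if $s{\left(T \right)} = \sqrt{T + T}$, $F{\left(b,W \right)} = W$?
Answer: $\sqrt{22198 + 3 i \sqrt{2}} \approx 148.99 + 0.014 i$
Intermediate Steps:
$s{\left(T \right)} = \sqrt{2} \sqrt{T}$ ($s{\left(T \right)} = \sqrt{2 T} = \sqrt{2} \sqrt{T}$)
$\sqrt{s{\left(F{\left(6,-9 \right)} \right)} + 22198} = \sqrt{\sqrt{2} \sqrt{-9} + 22198} = \sqrt{\sqrt{2} \cdot 3 i + 22198} = \sqrt{3 i \sqrt{2} + 22198} = \sqrt{22198 + 3 i \sqrt{2}}$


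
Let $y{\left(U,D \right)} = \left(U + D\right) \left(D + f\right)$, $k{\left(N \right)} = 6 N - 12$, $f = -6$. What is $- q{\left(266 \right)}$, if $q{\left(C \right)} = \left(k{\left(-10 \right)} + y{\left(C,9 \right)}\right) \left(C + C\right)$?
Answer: $-400596$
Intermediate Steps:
$k{\left(N \right)} = -12 + 6 N$
$y{\left(U,D \right)} = \left(-6 + D\right) \left(D + U\right)$ ($y{\left(U,D \right)} = \left(U + D\right) \left(D - 6\right) = \left(D + U\right) \left(-6 + D\right) = \left(-6 + D\right) \left(D + U\right)$)
$q{\left(C \right)} = 2 C \left(-45 + 3 C\right)$ ($q{\left(C \right)} = \left(\left(-12 + 6 \left(-10\right)\right) + \left(9^{2} - 54 - 6 C + 9 C\right)\right) \left(C + C\right) = \left(\left(-12 - 60\right) + \left(81 - 54 - 6 C + 9 C\right)\right) 2 C = \left(-72 + \left(27 + 3 C\right)\right) 2 C = \left(-45 + 3 C\right) 2 C = 2 C \left(-45 + 3 C\right)$)
$- q{\left(266 \right)} = - 6 \cdot 266 \left(-15 + 266\right) = - 6 \cdot 266 \cdot 251 = \left(-1\right) 400596 = -400596$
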